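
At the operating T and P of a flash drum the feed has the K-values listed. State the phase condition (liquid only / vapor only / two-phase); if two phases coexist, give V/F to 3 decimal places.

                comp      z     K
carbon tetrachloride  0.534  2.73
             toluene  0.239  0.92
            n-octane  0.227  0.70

vapor only

ΣzᵢKᵢ = 1.837; Σzᵢ/Kᵢ = 0.780.
Since Σzᵢ/Kᵢ < 1 the mixture is above its dew point — single vapor phase.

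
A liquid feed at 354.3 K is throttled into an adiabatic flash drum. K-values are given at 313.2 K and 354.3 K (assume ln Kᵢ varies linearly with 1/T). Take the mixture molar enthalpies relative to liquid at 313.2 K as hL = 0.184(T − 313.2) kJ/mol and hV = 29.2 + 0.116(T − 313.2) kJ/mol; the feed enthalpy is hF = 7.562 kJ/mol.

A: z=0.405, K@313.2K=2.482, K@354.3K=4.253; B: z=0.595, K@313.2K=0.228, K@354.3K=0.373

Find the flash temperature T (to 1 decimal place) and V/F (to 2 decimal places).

Adiabatic flash: solve Rachford–Rice at each trial T, then check hF = ψ·hV(T) + (1−ψ)·hL(T).
  T = 313.2 K: K = (2.482, 0.228), RR gives ψ = 0.123, H_out = 3.595 kJ/mol
  T = 354.3 K: K = (4.253, 0.373), RR gives ψ = 0.463, H_out = 19.789 kJ/mol
  T = 333.8 K: K = (3.305, 0.296), RR gives ψ = 0.317, H_out = 12.614 kJ/mol
  T = 323.5 K: K = (2.877, 0.261), RR gives ψ = 0.231, H_out = 8.481 kJ/mol
  T = 318.4 K: K = (2.678, 0.244), RR gives ψ = 0.181, H_out = 6.186 kJ/mol
  T = 320.9 K: K = (2.774, 0.252), RR gives ψ = 0.206, H_out = 7.337 kJ/mol
  T = 322.2 K: K = (2.826, 0.257), RR gives ψ = 0.219, H_out = 7.915 kJ/mol
Linear interpolation between T = 320.9 (H_out = 7.337) and T = 322.2 (H_out = 7.915) on hF = 7.562 gives T ≈ 321.4 K, at which ψ = 0.21.

T = 321.4 K, V/F = 0.21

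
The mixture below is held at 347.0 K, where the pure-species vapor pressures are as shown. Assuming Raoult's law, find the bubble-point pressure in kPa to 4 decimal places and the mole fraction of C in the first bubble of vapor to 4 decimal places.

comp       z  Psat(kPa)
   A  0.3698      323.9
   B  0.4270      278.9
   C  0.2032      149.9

At the bubble point ψ → 0, so ΣzᵢKᵢ = 1 with Kᵢ = Pᵢˢᵃᵗ/P ⇒ P = ΣzᵢPᵢˢᵃᵗ.
P = 0.3698·323.9 + 0.4270·278.9 + 0.2032·149.9 = 269.3282 kPa
yᵢ = zᵢPᵢˢᵃᵗ/P ⇒ y_C = 0.2032·149.9/269.3282 = 0.1131

Pbub = 269.3282 kPa, y_C = 0.1131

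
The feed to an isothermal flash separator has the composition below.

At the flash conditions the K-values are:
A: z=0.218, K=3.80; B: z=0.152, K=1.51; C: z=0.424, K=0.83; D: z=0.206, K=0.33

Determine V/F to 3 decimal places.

Rachford–Rice: g(V/F) = Σ zᵢ(Kᵢ−1)/(1+V/F(Kᵢ−1)) = 0.
g(0) = ΣzᵢKᵢ − 1 = 0.478 and g(1) = 1 − Σzᵢ/Kᵢ = -0.293, so a root lies in (0, 1).
Newton–Raphson from V/F = 0.43:
  V/F = 0.430: g = 0.0689, g' = -0.575 → V/F = 0.550
  V/F = 0.550: g = 0.0029, g' = -0.536 → V/F = 0.555
Converged at V/F = 0.555.

V/F = 0.555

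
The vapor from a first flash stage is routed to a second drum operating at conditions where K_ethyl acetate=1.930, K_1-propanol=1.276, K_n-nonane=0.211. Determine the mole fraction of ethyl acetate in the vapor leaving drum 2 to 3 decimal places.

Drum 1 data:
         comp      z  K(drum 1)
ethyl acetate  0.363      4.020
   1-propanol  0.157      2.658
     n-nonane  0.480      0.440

y_ethyl acetate (drum 2) = 0.679

Drum 1:
Material balance + equilibrium reduce to Σ zᵢ(Kᵢ−1)/(1+ψ₁(Kᵢ−1)) = 0.
Check two-phase: ΣzᵢKᵢ = 2.088 > 1 and Σzᵢ/Kᵢ = 1.240 > 1, so g(0) = 1.088 > 0 and g(1) = -0.240 < 0.
Newton iteration, ψ₁⁰ = 0.46:
  ψ₁ = 0.460: g = 0.2444, g' = -0.992 → ψ₁ = 0.706
  ψ₁ = 0.706: g = 0.0250, g' = -0.841 → ψ₁ = 0.736
Converged at ψ₁ = 0.736.
Drum-1 compositions:
  ethyl acetate: x = 0.113, y = 0.453
  1-propanol: x = 0.071, y = 0.188
  n-nonane: x = 0.817, y = 0.359
Drum-2 feed = drum-1 vapor: z₂ = (0.4527, 0.1879, 0.3593).
Drum 2:
Let ψ₂ = V/F and solve Σ zᵢ(Kᵢ−1)/(1+ψ₂(Kᵢ−1)) = 0.
g(0) = ΣzᵢKᵢ − 1 = 0.189 and g(1) = 1 − Σzᵢ/Kᵢ = -1.085, so a root lies in (0, 1).
Newton iteration, ψ₂⁰ = 0.64:
  ψ₂ = 0.640: g = -0.2647, g' = -1.077 → ψ₂ = 0.394
  ψ₂ = 0.394: g = -0.0567, g' = -0.693 → ψ₂ = 0.312
  ψ₂ = 0.312: g = -0.0023, g' = -0.641 → ψ₂ = 0.309
Converged at ψ₂ = 0.309.
  ethyl acetate: x = 0.352, y = 0.679
  1-propanol: x = 0.173, y = 0.221
  n-nonane: x = 0.475, y = 0.100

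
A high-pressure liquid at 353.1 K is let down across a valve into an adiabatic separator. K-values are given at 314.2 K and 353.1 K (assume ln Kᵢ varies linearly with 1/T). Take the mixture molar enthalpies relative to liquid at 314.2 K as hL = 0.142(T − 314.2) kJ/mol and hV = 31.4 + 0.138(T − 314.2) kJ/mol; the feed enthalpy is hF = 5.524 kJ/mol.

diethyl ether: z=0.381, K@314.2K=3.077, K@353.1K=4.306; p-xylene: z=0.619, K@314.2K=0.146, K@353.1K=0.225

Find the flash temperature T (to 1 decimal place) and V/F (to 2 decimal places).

T = 317.1 K, V/F = 0.16

Adiabatic flash: solve Rachford–Rice at each trial T, then check hF = ψ·hV(T) + (1−ψ)·hL(T).
  T = 314.2 K: K = (3.077, 0.146), RR gives ψ = 0.148, H_out = 4.651 kJ/mol
  T = 353.1 K: K = (4.306, 0.225), RR gives ψ = 0.304, H_out = 15.034 kJ/mol
  T = 333.6 K: K = (3.674, 0.183), RR gives ψ = 0.235, H_out = 10.120 kJ/mol
  T = 323.9 K: K = (3.371, 0.164), RR gives ψ = 0.195, H_out = 7.487 kJ/mol
  T = 319.0 K: K = (3.222, 0.155), RR gives ψ = 0.172, H_out = 6.085 kJ/mol
  T = 316.6 K: K = (3.149, 0.150), RR gives ψ = 0.160, H_out = 5.376 kJ/mol
Linear interpolation between T = 316.6 (H_out = 5.376) and T = 319.0 (H_out = 6.085) on hF = 5.524 gives T ≈ 317.1 K, at which ψ = 0.16.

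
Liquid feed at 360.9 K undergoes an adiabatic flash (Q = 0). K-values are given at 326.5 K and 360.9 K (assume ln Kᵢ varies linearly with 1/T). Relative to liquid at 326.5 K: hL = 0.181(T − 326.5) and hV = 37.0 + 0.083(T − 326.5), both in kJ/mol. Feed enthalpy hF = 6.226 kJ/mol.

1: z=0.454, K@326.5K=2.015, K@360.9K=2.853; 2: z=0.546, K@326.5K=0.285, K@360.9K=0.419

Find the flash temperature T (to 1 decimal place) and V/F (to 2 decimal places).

Adiabatic flash: solve Rachford–Rice at each trial T, then check hF = ψ·hV(T) + (1−ψ)·hL(T).
  T = 326.5 K: K = (2.015, 0.285), RR gives ψ = 0.097, H_out = 3.590 kJ/mol
  T = 360.9 K: K = (2.853, 0.419), RR gives ψ = 0.487, H_out = 22.595 kJ/mol
  T = 343.7 K: K = (2.419, 0.349), RR gives ψ = 0.312, H_out = 14.146 kJ/mol
  T = 335.1 K: K = (2.213, 0.316), RR gives ψ = 0.214, H_out = 9.283 kJ/mol
  T = 330.8 K: K = (2.113, 0.300), RR gives ψ = 0.158, H_out = 6.569 kJ/mol
  T = 328.6 K: K = (2.063, 0.292), RR gives ψ = 0.128, H_out = 5.082 kJ/mol
Linear interpolation between T = 328.6 (H_out = 5.082) and T = 330.8 (H_out = 6.569) on hF = 6.226 gives T ≈ 330.3 K, at which ψ = 0.15.

T = 330.3 K, V/F = 0.15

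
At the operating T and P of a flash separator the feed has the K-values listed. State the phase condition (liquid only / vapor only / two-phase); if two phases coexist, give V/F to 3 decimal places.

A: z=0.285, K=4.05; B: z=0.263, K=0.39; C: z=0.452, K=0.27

ΣzᵢKᵢ = 1.379; Σzᵢ/Kᵢ = 2.419.
Both exceed 1, so a two-phase solution exists.
Rachford–Rice: g(ψ) = Σ zᵢ(Kᵢ−1)/(1+ψ(Kᵢ−1)) = 0.
Iterate (Newton) starting at ψ = 0.53:
  ψ = 0.530: g = -0.4430, g' = -1.242 → ψ = 0.173
  ψ = 0.173: g = 0.0117, g' = -1.573 → ψ = 0.181
Converged at ψ = 0.181.

two-phase, V/F = 0.181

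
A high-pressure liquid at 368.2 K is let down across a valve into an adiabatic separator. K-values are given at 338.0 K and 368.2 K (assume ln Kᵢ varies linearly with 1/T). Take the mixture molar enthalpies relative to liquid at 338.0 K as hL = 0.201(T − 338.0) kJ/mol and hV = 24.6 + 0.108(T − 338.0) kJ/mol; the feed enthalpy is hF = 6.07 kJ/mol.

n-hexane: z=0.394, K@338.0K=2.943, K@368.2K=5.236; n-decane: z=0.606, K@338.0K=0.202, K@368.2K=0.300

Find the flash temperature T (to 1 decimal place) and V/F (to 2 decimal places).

Adiabatic flash: solve Rachford–Rice at each trial T, then check hF = ψ·hV(T) + (1−ψ)·hL(T).
  T = 338.0 K: K = (2.943, 0.202), RR gives ψ = 0.182, H_out = 4.473 kJ/mol
  T = 368.2 K: K = (5.236, 0.300), RR gives ψ = 0.420, H_out = 15.218 kJ/mol
  T = 353.1 K: K = (3.974, 0.248), RR gives ψ = 0.320, H_out = 10.466 kJ/mol
  T = 345.6 K: K = (3.435, 0.225), RR gives ψ = 0.259, H_out = 7.721 kJ/mol
  T = 341.8 K: K = (3.182, 0.213), RR gives ψ = 0.223, H_out = 6.171 kJ/mol
  T = 339.9 K: K = (3.061, 0.208), RR gives ψ = 0.203, H_out = 5.343 kJ/mol
Linear interpolation between T = 339.9 (H_out = 5.343) and T = 341.8 (H_out = 6.171) on hF = 6.07 gives T ≈ 341.6 K, at which ψ = 0.22.

T = 341.6 K, V/F = 0.22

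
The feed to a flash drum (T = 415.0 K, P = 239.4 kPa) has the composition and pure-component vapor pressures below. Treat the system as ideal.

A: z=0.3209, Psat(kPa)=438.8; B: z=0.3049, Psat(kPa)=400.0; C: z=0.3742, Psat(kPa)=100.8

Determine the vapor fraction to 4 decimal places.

Raoult's law: Kᵢ = Pᵢˢᵃᵗ/P = Pᵢˢᵃᵗ/239.4.
  K_A = 438.8/239.4 = 1.832916, K_B = 400.0/239.4 = 1.670844, K_C = 100.8/239.4 = 0.421053
Newton iteration, ψ⁰ = 0.35:
  ψ = 0.3500: g = 0.10090, g' = -0.4207 → ψ = 0.5898
  ψ = 0.5898: g = -0.00320, g' = -0.4598 → ψ = 0.5829
Converged at ψ = 0.5829.

ψ = 0.5829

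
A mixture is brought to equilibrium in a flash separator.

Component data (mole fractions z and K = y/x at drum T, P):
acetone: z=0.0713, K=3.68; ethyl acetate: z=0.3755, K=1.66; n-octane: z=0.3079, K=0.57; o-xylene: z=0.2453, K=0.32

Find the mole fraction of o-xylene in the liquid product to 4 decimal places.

x_o-xylene = 0.2861

Newton iteration, V/F⁰ = 0.45:
  V/F = 0.4500: g = -0.12681, g' = -0.5255 → V/F = 0.2087
  V/F = 0.2087: g = 0.00054, g' = -0.5597 → V/F = 0.2096
Converged at V/F = 0.2096.
Compositions from xᵢ = zᵢ/(1+V/F(Kᵢ−1)), yᵢ = Kᵢxᵢ:
  acetone: x = 0.0457, y = 0.1680
  ethyl acetate: x = 0.3299, y = 0.5476
  n-octane: x = 0.3384, y = 0.1929
  o-xylene: x = 0.2861, y = 0.0915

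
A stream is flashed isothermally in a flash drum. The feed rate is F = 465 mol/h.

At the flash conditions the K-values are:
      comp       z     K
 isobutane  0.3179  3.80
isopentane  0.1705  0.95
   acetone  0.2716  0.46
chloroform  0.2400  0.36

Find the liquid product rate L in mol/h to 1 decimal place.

Let β = V/F and solve Σ zᵢ(Kᵢ−1)/(1+β(Kᵢ−1)) = 0.
Feasibility: ΣzᵢKᵢ = 1.5813, Σzᵢ/Kᵢ = 1.5202 — both > 1, two phases present.
Newton iteration, β⁰ = 0.5:
  β = 0.5000: g = -0.06465, g' = -0.7944 → β = 0.4186
  β = 0.4186: g = 0.00178, g' = -0.8443 → β = 0.4207
Converged at β = 0.4207.
Then V = β·F = 0.4207·465 = 195.6 mol/h and L = F − V = 269.4 mol/h.

L = 269.4 mol/h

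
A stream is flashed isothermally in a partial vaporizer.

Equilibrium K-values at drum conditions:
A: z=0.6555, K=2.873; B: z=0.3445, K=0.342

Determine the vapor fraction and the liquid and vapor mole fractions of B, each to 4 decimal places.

Let ψ = V/F and solve Σ zᵢ(Kᵢ−1)/(1+ψ(Kᵢ−1)) = 0.
Check two-phase: ΣzᵢKᵢ = 2.0011 > 1 and Σzᵢ/Kᵢ = 1.2355 > 1, so g(0) = 1.0011 > 0 and g(1) = -0.2355 < 0.
Binary case is linear: z₁(K₁−1)(1+ψ(K₂−1)) + z₂(K₂−1)(1+ψ(K₁−1)) = 0
⇒ ψ = [z₁(K₁−1)+z₂(K₂−1)] / [−(K₁−1)(K₂−1)] = 1.00107/1.23243 = 0.8123
Compositions from xᵢ = zᵢ/(1+ψ(Kᵢ−1)), yᵢ = Kᵢxᵢ:
  A: x = 0.2600, y = 0.7469
  B: x = 0.7400, y = 0.2531

ψ = 0.8123, x_B = 0.7400, y_B = 0.2531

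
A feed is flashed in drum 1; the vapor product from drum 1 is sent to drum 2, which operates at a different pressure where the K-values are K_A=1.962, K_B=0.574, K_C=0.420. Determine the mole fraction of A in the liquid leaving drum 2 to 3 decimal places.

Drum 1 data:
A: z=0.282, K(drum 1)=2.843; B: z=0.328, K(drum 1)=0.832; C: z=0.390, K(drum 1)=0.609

x_A (drum 2) = 0.344

Drum 1:
Newton iteration, ψ₁⁰ = 0.64:
  ψ₁ = 0.640: g = -0.0267, g' = -0.319 → ψ₁ = 0.556
  ψ₁ = 0.556: g = 0.0009, g' = -0.342 → ψ₁ = 0.559
Converged at ψ₁ = 0.559.
Drum-1 compositions:
  A: x = 0.139, y = 0.395
  B: x = 0.362, y = 0.301
  C: x = 0.499, y = 0.304
Drum-2 feed = drum-1 vapor: z₂ = (0.3949, 0.3012, 0.3040).
Drum 2:
Let ψ₂ = V/F and solve Σ zᵢ(Kᵢ−1)/(1+ψ₂(Kᵢ−1)) = 0.
Check two-phase: ΣzᵢKᵢ = 1.075 > 1 and Σzᵢ/Kᵢ = 1.450 > 1, so g(0) = 0.075 > 0 and g(1) = -0.450 < 0.
Iterate (Newton) starting at ψ₂ = 0.49:
  ψ₂ = 0.490: g = -0.1503, g' = -0.456 → ψ₂ = 0.160
  ψ₂ = 0.160: g = -0.0029, g' = -0.462 → ψ₂ = 0.154
Converged at ψ₂ = 0.154.
  A: x = 0.344, y = 0.675
  B: x = 0.322, y = 0.185
  C: x = 0.334, y = 0.140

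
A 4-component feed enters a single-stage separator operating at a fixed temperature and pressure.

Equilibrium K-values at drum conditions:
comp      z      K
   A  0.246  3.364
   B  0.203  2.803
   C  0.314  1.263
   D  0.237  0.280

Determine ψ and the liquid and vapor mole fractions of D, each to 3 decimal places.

ψ = 0.817, x_D = 0.576, y_D = 0.161

Newton–Raphson from ψ = 0.5:
  ψ = 0.500: g = 0.2654, g' = -0.788 → ψ = 0.837
  ψ = 0.837: g = -0.0203, g' = -1.052 → ψ = 0.817
Converged at ψ = 0.817.
Compositions from xᵢ = zᵢ/(1+ψ(Kᵢ−1)), yᵢ = Kᵢxᵢ:
  A: x = 0.084, y = 0.282
  B: x = 0.082, y = 0.230
  C: x = 0.258, y = 0.326
  D: x = 0.576, y = 0.161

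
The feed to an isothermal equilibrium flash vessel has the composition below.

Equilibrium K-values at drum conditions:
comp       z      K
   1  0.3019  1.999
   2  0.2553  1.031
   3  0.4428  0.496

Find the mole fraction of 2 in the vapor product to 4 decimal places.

Rachford–Rice: g(β) = Σ zᵢ(Kᵢ−1)/(1+β(Kᵢ−1)) = 0.
g(0) = ΣzᵢKᵢ − 1 = 0.0863 and g(1) = 1 − Σzᵢ/Kᵢ = -0.2914, so a root lies in (0, 1).
Iterate (Newton) starting at β = 0.6:
  β = 0.6000: g = -0.12357, g' = -0.3491 → β = 0.2461
  β = 0.2461: g = -0.00483, g' = -0.3409 → β = 0.2319
  β = 0.2319: g = 0.00001, g' = -0.3431 → β = 0.2320
Converged at β = 0.2320.
Compositions from xᵢ = zᵢ/(1+β(Kᵢ−1)), yᵢ = Kᵢxᵢ:
  1: x = 0.2451, y = 0.4900
  2: x = 0.2535, y = 0.2613
  3: x = 0.5014, y = 0.2487

y_2 = 0.2613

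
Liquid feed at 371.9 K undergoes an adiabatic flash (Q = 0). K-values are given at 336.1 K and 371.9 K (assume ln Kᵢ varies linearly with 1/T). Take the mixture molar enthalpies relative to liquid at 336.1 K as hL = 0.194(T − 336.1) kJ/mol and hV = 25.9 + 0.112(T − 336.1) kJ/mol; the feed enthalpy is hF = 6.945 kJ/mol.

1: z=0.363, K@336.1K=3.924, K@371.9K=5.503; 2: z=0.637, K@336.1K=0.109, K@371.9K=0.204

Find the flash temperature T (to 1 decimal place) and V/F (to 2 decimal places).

Adiabatic flash: solve Rachford–Rice at each trial T, then check hF = ψ·hV(T) + (1−ψ)·hL(T).
  T = 336.1 K: K = (3.924, 0.109), RR gives ψ = 0.190, H_out = 4.909 kJ/mol
  T = 371.9 K: K = (5.503, 0.204), RR gives ψ = 0.315, H_out = 14.169 kJ/mol
  T = 354.0 K: K = (4.687, 0.151), RR gives ψ = 0.255, H_out = 9.704 kJ/mol
  T = 345.1 K: K = (4.301, 0.129), RR gives ψ = 0.224, H_out = 7.378 kJ/mol
  T = 340.6 K: K = (4.110, 0.119), RR gives ψ = 0.207, H_out = 6.161 kJ/mol
  T = 342.9 K: K = (4.207, 0.124), RR gives ψ = 0.216, H_out = 6.787 kJ/mol
Linear interpolation between T = 342.9 (H_out = 6.787) and T = 345.1 (H_out = 7.378) on hF = 6.945 gives T ≈ 343.5 K, at which ψ = 0.22.

T = 343.5 K, V/F = 0.22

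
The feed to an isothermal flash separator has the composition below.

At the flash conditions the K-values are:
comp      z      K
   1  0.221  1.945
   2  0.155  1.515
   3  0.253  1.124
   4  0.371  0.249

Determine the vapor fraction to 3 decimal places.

ψ = 0.092

Material balance + equilibrium reduce to Σ zᵢ(Kᵢ−1)/(1+ψ(Kᵢ−1)) = 0.
Feasibility: ΣzᵢKᵢ = 1.041, Σzᵢ/Kᵢ = 1.931 — both > 1, two phases present.
Newton iteration, ψ⁰ = 0.5:
  ψ = 0.500: g = -0.2113, g' = -0.657 → ψ = 0.178
  ψ = 0.178: g = -0.0392, g' = -0.462 → ψ = 0.093
  ψ = 0.093: g = -0.0006, g' = -0.450 → ψ = 0.092
Converged at ψ = 0.092.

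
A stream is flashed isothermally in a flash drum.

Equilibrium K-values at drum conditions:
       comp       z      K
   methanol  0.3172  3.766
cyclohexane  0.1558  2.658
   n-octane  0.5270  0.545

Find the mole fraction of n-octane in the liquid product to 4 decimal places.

x_n-octane = 0.8359

Let ψ = V/F and solve Σ zᵢ(Kᵢ−1)/(1+ψ(Kᵢ−1)) = 0.
g(0) = ΣzᵢKᵢ − 1 = 0.8959 and g(1) = 1 − Σzᵢ/Kᵢ = -0.1098, so a root lies in (0, 1).
Newton–Raphson from ψ = 0.5:
  ψ = 0.5000: g = 0.19901, g' = -0.7382 → ψ = 0.7696
  ψ = 0.7696: g = 0.02493, g' = -0.5890 → ψ = 0.8119
  ψ = 0.8119: g = 0.00015, g' = -0.5825 → ψ = 0.8122
Converged at ψ = 0.8122.
Compositions from xᵢ = zᵢ/(1+ψ(Kᵢ−1)), yᵢ = Kᵢxᵢ:
  methanol: x = 0.0977, y = 0.3680
  cyclohexane: x = 0.0664, y = 0.1765
  n-octane: x = 0.8359, y = 0.4556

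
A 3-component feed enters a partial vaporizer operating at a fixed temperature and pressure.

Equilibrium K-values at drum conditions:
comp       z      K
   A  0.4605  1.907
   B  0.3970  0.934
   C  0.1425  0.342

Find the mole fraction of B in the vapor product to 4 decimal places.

y_B = 0.3925

Material balance + equilibrium reduce to Σ zᵢ(Kᵢ−1)/(1+β(Kᵢ−1)) = 0.
Feasibility: ΣzᵢKᵢ = 1.2977, Σzᵢ/Kᵢ = 1.0832 — both > 1, two phases present.
Newton iteration, β⁰ = 0.5:
  β = 0.5000: g = 0.12052, g' = -0.3182 → β = 0.8788
  β = 0.8788: g = -0.01770, g' = -0.4661 → β = 0.8408
  β = 0.8408: g = -0.00065, g' = -0.4330 → β = 0.8393
Converged at β = 0.8393.
Compositions from xᵢ = zᵢ/(1+β(Kᵢ−1)), yᵢ = Kᵢxᵢ:
  A: x = 0.2615, y = 0.4986
  B: x = 0.4203, y = 0.3925
  C: x = 0.3183, y = 0.1088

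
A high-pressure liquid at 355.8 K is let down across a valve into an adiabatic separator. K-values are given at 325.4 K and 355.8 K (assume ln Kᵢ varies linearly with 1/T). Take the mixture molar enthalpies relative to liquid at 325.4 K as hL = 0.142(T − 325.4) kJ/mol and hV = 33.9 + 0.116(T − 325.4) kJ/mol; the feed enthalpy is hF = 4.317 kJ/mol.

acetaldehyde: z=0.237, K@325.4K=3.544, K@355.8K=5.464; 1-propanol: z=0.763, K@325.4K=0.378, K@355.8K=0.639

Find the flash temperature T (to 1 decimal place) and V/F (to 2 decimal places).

Adiabatic flash: solve Rachford–Rice at each trial T, then check hF = ψ·hV(T) + (1−ψ)·hL(T).
  T = 325.4 K: K = (3.544, 0.378), RR gives ψ = 0.081, H_out = 2.750 kJ/mol
  T = 355.8 K: K = (5.464, 0.639), RR gives ψ = 0.486, H_out = 20.394 kJ/mol
  T = 340.6 K: K = (4.443, 0.497), RR gives ψ = 0.250, H_out = 10.529 kJ/mol
  T = 333.0 K: K = (3.978, 0.435), RR gives ψ = 0.163, H_out = 6.580 kJ/mol
  T = 329.2 K: K = (3.757, 0.406), RR gives ψ = 0.122, H_out = 4.668 kJ/mol
  T = 327.3 K: K = (3.650, 0.392), RR gives ψ = 0.102, H_out = 3.712 kJ/mol
Linear interpolation between T = 327.3 (H_out = 3.712) and T = 329.2 (H_out = 4.668) on hF = 4.317 gives T ≈ 328.5 K, at which ψ = 0.11.

T = 328.5 K, V/F = 0.11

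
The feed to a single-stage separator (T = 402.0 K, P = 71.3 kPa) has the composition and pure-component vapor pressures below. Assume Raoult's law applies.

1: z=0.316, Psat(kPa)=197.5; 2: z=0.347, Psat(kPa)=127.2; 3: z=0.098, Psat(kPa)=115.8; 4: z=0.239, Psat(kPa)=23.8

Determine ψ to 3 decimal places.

Raoult's law: Kᵢ = Pᵢˢᵃᵗ/P = Pᵢˢᵃᵗ/71.3.
  K_1 = 197.5/71.3 = 2.76999, K_2 = 127.2/71.3 = 1.78401, K_3 = 115.8/71.3 = 1.62412, K_4 = 23.8/71.3 = 0.33380
Rachford–Rice: g(ψ) = Σ zᵢ(Kᵢ−1)/(1+ψ(Kᵢ−1)) = 0.
g(0) = ΣzᵢKᵢ − 1 = 0.733 and g(1) = 1 − Σzᵢ/Kᵢ = -0.085, so a root lies in (0, 1).
Newton–Raphson from ψ = 0.5:
  ψ = 0.500: g = 0.3000, g' = -0.649 → ψ = 0.962
  ψ = 0.962: g = -0.0432, g' = -1.042 → ψ = 0.921
  ψ = 0.921: g = -0.0022, g' = -0.940 → ψ = 0.918
Converged at ψ = 0.918.

ψ = 0.918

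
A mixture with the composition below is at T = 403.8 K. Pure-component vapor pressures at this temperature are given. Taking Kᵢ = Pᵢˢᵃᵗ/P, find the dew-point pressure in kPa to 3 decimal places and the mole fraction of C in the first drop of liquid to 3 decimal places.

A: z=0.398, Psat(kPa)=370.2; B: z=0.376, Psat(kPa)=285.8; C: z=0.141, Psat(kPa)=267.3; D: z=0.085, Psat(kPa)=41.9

At the dew point ψ → 1, so Σzᵢ/Kᵢ = 1 with Kᵢ = Pᵢˢᵃᵗ/P ⇒ 1/P = Σzᵢ/Pᵢˢᵃᵗ.
1/P = 0.398/370.2 + 0.376/285.8 + 0.141/267.3 + 0.085/41.9 = 0.004947 ⇒ P = 202.149 kPa
xᵢ = zᵢP/Pᵢˢᵃᵗ ⇒ x_C = 0.141·202.149/267.3 = 0.107

Pdew = 202.149 kPa, x_C = 0.107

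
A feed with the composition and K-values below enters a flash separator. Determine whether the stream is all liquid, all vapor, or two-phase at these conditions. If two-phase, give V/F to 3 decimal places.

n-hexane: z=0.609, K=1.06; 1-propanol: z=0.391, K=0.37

all liquid

ΣzᵢKᵢ = 0.790; Σzᵢ/Kᵢ = 1.631.
Since ΣzᵢKᵢ < 1 the mixture is below its bubble point — single liquid phase.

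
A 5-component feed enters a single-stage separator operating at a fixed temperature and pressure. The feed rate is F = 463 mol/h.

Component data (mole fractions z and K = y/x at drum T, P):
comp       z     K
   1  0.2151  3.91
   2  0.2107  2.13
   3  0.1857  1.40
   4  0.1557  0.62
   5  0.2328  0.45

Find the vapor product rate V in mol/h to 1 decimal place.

Rachford–Rice: g(ψ) = Σ zᵢ(Kᵢ−1)/(1+ψ(Kᵢ−1)) = 0.
g(0) = ΣzᵢKᵢ − 1 = 0.7511 and g(1) = 1 − Σzᵢ/Kᵢ = -0.0550, so a root lies in (0, 1).
Newton iteration, ψ⁰ = 0.32:
  ψ = 0.3200: g = 0.34209, g' = -0.7897 → ψ = 0.7532
  ψ = 0.7532: g = 0.08034, g' = -0.5242 → ψ = 0.9064
  ψ = 0.9064: g = -0.00138, g' = -0.5517 → ψ = 0.9039
Converged at ψ = 0.9039.
Then V = ψ·F = 0.9039·463 = 418.5 mol/h and L = F − V = 44.5 mol/h.

V = 418.5 mol/h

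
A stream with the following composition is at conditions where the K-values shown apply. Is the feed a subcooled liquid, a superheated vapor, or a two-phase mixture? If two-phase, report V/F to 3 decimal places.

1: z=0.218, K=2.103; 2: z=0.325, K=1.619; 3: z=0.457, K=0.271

two-phase, V/F = 0.177

ΣzᵢKᵢ = 1.108; Σzᵢ/Kᵢ = 1.991.
Both exceed 1, so a two-phase solution exists.
Material balance + equilibrium reduce to Σ zᵢ(Kᵢ−1)/(1+ψ(Kᵢ−1)) = 0.
Newton iteration, ψ⁰ = 0.66:
  ψ = 0.660: g = -0.3601, g' = -1.054 → ψ = 0.318
  ψ = 0.318: g = -0.0878, g' = -0.644 → ψ = 0.182
  ψ = 0.182: g = -0.0031, g' = -0.607 → ψ = 0.177
Converged at ψ = 0.177.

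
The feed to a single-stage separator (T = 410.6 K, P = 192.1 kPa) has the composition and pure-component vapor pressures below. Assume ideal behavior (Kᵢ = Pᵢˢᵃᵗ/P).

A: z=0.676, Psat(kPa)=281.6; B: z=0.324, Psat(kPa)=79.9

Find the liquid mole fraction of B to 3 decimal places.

Raoult's law: Kᵢ = Pᵢˢᵃᵗ/P = Pᵢˢᵃᵗ/192.1.
  K_A = 281.6/192.1 = 1.46590, K_B = 79.9/192.1 = 0.41593
Newton iteration, β⁰ = 0.5:
  β = 0.500: g = -0.0119, g' = -0.317 → β = 0.463
  β = 0.463: g = -0.0002, g' = -0.307 → β = 0.462
Converged at β = 0.462.
Compositions from xᵢ = zᵢ/(1+β(Kᵢ−1)), yᵢ = Kᵢxᵢ:
  A: x = 0.556, y = 0.815
  B: x = 0.444, y = 0.185

x_B = 0.444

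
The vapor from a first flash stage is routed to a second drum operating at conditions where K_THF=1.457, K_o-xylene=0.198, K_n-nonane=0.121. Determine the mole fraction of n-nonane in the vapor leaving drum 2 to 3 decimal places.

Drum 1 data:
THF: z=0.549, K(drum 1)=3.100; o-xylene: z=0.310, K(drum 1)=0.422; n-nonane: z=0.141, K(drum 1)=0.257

y_n-nonane (drum 2) = 0.011

Drum 1:
Let ψ₁ = V/F and solve Σ zᵢ(Kᵢ−1)/(1+ψ₁(Kᵢ−1)) = 0.
Check two-phase: ΣzᵢKᵢ = 1.869 > 1 and Σzᵢ/Kᵢ = 1.460 > 1, so g(0) = 0.869 > 0 and g(1) = -0.460 < 0.
Newton iteration, ψ₁⁰ = 0.62:
  ψ₁ = 0.620: g = 0.0273, g' = -0.976 → ψ₁ = 0.648
Converged at ψ₁ = 0.648.
Drum-1 compositions:
  THF: x = 0.233, y = 0.721
  o-xylene: x = 0.496, y = 0.209
  n-nonane: x = 0.272, y = 0.070
Drum-2 feed = drum-1 vapor: z₂ = (0.7210, 0.2091, 0.0699).
Drum 2:
Let ψ₂ = V/F and solve Σ zᵢ(Kᵢ−1)/(1+ψ₂(Kᵢ−1)) = 0.
Check two-phase: ΣzᵢKᵢ = 1.100 > 1 and Σzᵢ/Kᵢ = 2.128 > 1, so g(0) = 0.100 > 0 and g(1) = -1.128 < 0.
Newton iteration, ψ₂⁰ = 0.61:
  ψ₂ = 0.610: g = -0.2031, g' = -0.859 → ψ₂ = 0.373
  ψ₂ = 0.373: g = -0.0494, g' = -0.504 → ψ₂ = 0.275
  ψ₂ = 0.275: g = -0.0036, g' = -0.434 → ψ₂ = 0.267
Converged at ψ₂ = 0.267.
  THF: x = 0.643, y = 0.936
  o-xylene: x = 0.266, y = 0.053
  n-nonane: x = 0.091, y = 0.011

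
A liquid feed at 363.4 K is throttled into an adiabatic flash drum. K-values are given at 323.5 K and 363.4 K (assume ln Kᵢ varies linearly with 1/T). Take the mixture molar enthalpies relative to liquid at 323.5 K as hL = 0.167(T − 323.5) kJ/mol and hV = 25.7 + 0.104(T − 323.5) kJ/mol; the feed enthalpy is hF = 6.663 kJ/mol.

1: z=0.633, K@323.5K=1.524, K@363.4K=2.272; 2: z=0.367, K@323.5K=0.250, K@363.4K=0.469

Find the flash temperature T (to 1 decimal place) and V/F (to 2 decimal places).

Adiabatic flash: solve Rachford–Rice at each trial T, then check hF = ψ·hV(T) + (1−ψ)·hL(T).
  T = 323.5 K: K = (1.524, 0.250), RR gives ψ = 0.144, H_out = 3.691 kJ/mol
  T = 363.4 K: K = (2.272, 0.469), RR gives ψ = 0.904, H_out = 27.614 kJ/mol
  T = 343.4 K: K = (1.882, 0.348), RR gives ψ = 0.555, H_out = 16.897 kJ/mol
  T = 333.4 K: K = (1.698, 0.296), RR gives ψ = 0.374, H_out = 11.024 kJ/mol
  T = 328.4 K: K = (1.609, 0.272), RR gives ψ = 0.267, H_out = 7.604 kJ/mol
  T = 325.9 K: K = (1.565, 0.261), RR gives ψ = 0.207, H_out = 5.694 kJ/mol
  T = 327.1 K: K = (1.586, 0.266), RR gives ψ = 0.237, H_out = 6.631 kJ/mol
Linear interpolation between T = 327.1 (H_out = 6.631) and T = 328.4 (H_out = 7.604) on hF = 6.663 gives T ≈ 327.1 K, at which ψ = 0.24.

T = 327.1 K, V/F = 0.24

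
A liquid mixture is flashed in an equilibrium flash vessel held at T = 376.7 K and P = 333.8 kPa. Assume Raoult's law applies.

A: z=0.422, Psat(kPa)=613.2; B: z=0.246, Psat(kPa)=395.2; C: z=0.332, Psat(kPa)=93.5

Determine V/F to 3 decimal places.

V/F = 0.342

Raoult's law: Kᵢ = Pᵢˢᵃᵗ/P = Pᵢˢᵃᵗ/333.8.
  K_A = 613.2/333.8 = 1.83703, K_B = 395.2/333.8 = 1.18394, K_C = 93.5/333.8 = 0.28011
Material balance + equilibrium reduce to Σ zᵢ(Kᵢ−1)/(1+V/F(Kᵢ−1)) = 0.
g(0) = ΣzᵢKᵢ − 1 = 0.159 and g(1) = 1 − Σzᵢ/Kᵢ = -0.623, so a root lies in (0, 1).
Newton iteration, V/F⁰ = 0.5:
  V/F = 0.500: g = -0.0830, g' = -0.574 → V/F = 0.355
  V/F = 0.355: g = -0.0065, g' = -0.494 → V/F = 0.342
Converged at V/F = 0.342.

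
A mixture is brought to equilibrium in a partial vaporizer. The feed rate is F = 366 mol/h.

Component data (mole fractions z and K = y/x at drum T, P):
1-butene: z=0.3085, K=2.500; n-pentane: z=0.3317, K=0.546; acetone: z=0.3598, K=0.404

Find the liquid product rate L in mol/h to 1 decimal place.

Rachford–Rice: g(ψ) = Σ zᵢ(Kᵢ−1)/(1+ψ(Kᵢ−1)) = 0.
Check two-phase: ΣzᵢKᵢ = 1.0977 > 1 and Σzᵢ/Kᵢ = 1.6215 > 1, so g(0) = 0.0977 > 0 and g(1) = -0.6215 < 0.
Newton–Raphson from ψ = 0.52:
  ψ = 0.5200: g = -0.24791, g' = -0.6046 → ψ = 0.1100
  ψ = 0.1100: g = 0.00923, g' = -0.7336 → ψ = 0.1226
  ψ = 0.1226: g = 0.00008, g' = -0.7207 → ψ = 0.1227
Converged at ψ = 0.1227.
Then V = ψ·F = 0.1227·366 = 44.9 mol/h and L = F − V = 321.1 mol/h.

L = 321.1 mol/h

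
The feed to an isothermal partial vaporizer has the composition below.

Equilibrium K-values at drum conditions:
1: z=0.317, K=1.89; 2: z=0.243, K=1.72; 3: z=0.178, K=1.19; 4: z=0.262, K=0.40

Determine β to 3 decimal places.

Iterate (Newton) starting at β = 0.69:
  β = 0.690: g = 0.0533, g' = -0.432 → β = 0.813
  β = 0.813: g = -0.0037, g' = -0.499 → β = 0.806
Converged at β = 0.806.

β = 0.806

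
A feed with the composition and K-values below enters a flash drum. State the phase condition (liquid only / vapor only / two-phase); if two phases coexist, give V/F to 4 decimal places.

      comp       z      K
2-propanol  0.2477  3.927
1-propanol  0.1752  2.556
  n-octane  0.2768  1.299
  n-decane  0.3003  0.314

ΣzᵢKᵢ = 1.8744; Σzᵢ/Kᵢ = 1.3011.
Both exceed 1, so a two-phase solution exists.
Let ψ = V/F and solve Σ zᵢ(Kᵢ−1)/(1+ψ(Kᵢ−1)) = 0.
Iterate (Newton) starting at ψ = 0.5:
  ψ = 0.5000: g = 0.20607, g' = -0.8300 → ψ = 0.7483
  ψ = 0.7483: g = -0.00244, g' = -0.9122 → ψ = 0.7456
Converged at ψ = 0.7456.

two-phase, V/F = 0.7456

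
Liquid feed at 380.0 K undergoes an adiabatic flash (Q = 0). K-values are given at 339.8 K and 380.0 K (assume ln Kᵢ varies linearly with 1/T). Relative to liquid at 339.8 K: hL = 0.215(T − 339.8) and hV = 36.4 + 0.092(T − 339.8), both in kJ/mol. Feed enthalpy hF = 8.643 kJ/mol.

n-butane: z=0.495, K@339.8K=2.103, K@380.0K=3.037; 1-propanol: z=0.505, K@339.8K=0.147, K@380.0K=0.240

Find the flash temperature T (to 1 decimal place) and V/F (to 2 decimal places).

Adiabatic flash: solve Rachford–Rice at each trial T, then check hF = ψ·hV(T) + (1−ψ)·hL(T).
  T = 339.8 K: K = (2.103, 0.147), RR gives ψ = 0.122, H_out = 4.458 kJ/mol
  T = 380.0 K: K = (3.037, 0.240), RR gives ψ = 0.403, H_out = 21.332 kJ/mol
  T = 359.9 K: K = (2.553, 0.190), RR gives ψ = 0.286, H_out = 14.035 kJ/mol
  T = 349.9 K: K = (2.325, 0.168), RR gives ψ = 0.214, H_out = 9.688 kJ/mol
  T = 344.9 K: K = (2.214, 0.157), RR gives ψ = 0.171, H_out = 7.230 kJ/mol
  T = 347.4 K: K = (2.269, 0.163), RR gives ψ = 0.193, H_out = 8.487 kJ/mol
  T = 348.6 K: K = (2.296, 0.165), RR gives ψ = 0.203, H_out = 9.070 kJ/mol
Linear interpolation between T = 347.4 (H_out = 8.487) and T = 348.6 (H_out = 9.070) on hF = 8.643 gives T ≈ 347.7 K, at which ψ = 0.20.

T = 347.7 K, V/F = 0.20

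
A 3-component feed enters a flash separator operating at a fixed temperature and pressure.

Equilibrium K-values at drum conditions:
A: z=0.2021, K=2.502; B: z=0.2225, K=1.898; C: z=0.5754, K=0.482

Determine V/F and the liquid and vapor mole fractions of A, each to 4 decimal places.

V/F = 0.3255, x_A = 0.1357, y_A = 0.3396

Newton iteration, V/F⁰ = 0.33:
  V/F = 0.3300: g = -0.00243, g' = -0.5352 → V/F = 0.3255
Converged at V/F = 0.3255.
Compositions from xᵢ = zᵢ/(1+V/F(Kᵢ−1)), yᵢ = Kᵢxᵢ:
  A: x = 0.1357, y = 0.3396
  B: x = 0.1722, y = 0.3268
  C: x = 0.6921, y = 0.3336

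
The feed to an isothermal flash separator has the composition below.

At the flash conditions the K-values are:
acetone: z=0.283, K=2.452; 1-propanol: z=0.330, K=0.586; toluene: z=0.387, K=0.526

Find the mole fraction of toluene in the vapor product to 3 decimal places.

y_toluene = 0.218

Rachford–Rice: g(β) = Σ zᵢ(Kᵢ−1)/(1+β(Kᵢ−1)) = 0.
Feasibility: ΣzᵢKᵢ = 1.091, Σzᵢ/Kᵢ = 1.414 — both > 1, two phases present.
Iterate (Newton) starting at β = 0.57:
  β = 0.570: g = -0.2053, g' = -0.439 → β = 0.102
  β = 0.102: g = 0.0225, g' = -0.610 → β = 0.139
  β = 0.139: g = 0.0006, g' = -0.577 → β = 0.140
Converged at β = 0.140.
Compositions from xᵢ = zᵢ/(1+β(Kᵢ−1)), yᵢ = Kᵢxᵢ:
  acetone: x = 0.235, y = 0.577
  1-propanol: x = 0.350, y = 0.205
  toluene: x = 0.415, y = 0.218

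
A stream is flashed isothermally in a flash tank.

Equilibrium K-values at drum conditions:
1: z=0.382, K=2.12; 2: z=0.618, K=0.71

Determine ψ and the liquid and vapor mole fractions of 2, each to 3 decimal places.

Rachford–Rice: g(ψ) = Σ zᵢ(Kᵢ−1)/(1+ψ(Kᵢ−1)) = 0.
g(0) = ΣzᵢKᵢ − 1 = 0.249 and g(1) = 1 − Σzᵢ/Kᵢ = -0.051, so a root lies in (0, 1).
Binary case is linear: z₁(K₁−1)(1+ψ(K₂−1)) + z₂(K₂−1)(1+ψ(K₁−1)) = 0
⇒ ψ = [z₁(K₁−1)+z₂(K₂−1)] / [−(K₁−1)(K₂−1)] = 0.2486/0.3248 = 0.765
Compositions from xᵢ = zᵢ/(1+ψ(Kᵢ−1)), yᵢ = Kᵢxᵢ:
  1: x = 0.206, y = 0.436
  2: x = 0.794, y = 0.564

ψ = 0.765, x_2 = 0.794, y_2 = 0.564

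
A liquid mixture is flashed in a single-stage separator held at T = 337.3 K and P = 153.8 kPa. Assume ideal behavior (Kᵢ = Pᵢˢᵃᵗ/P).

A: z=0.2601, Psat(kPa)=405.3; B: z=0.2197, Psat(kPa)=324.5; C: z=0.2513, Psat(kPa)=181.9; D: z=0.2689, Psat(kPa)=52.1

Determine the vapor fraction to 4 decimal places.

Raoult's law: Kᵢ = Pᵢˢᵃᵗ/P = Pᵢˢᵃᵗ/153.8.
  K_A = 405.3/153.8 = 2.635241, K_B = 324.5/153.8 = 2.109883, K_C = 181.9/153.8 = 1.182705, K_D = 52.1/153.8 = 0.338752
Newton–Raphson from ψ = 0.51:
  ψ = 0.5100: g = 0.16134, g' = -0.5918 → ψ = 0.7826
  ψ = 0.7826: g = -0.01128, g' = -0.7228 → ψ = 0.7670
  ψ = 0.7670: g = -0.00013, g' = -0.7064 → ψ = 0.7668
Converged at ψ = 0.7668.

ψ = 0.7668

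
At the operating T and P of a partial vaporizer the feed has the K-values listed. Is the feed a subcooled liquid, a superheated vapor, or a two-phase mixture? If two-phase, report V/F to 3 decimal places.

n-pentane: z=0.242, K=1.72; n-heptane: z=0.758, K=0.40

subcooled liquid

ΣzᵢKᵢ = 0.719; Σzᵢ/Kᵢ = 2.036.
Since ΣzᵢKᵢ < 1 the mixture is below its bubble point — single liquid phase.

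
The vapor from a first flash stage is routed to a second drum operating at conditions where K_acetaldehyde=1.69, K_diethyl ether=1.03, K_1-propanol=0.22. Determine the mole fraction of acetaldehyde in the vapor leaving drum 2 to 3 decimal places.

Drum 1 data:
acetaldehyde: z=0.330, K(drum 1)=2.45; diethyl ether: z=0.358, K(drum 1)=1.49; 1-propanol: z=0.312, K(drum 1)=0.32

Drum 1:
Iterate (Newton) starting at ψ₁ = 0.65:
  ψ₁ = 0.650: g = -0.0008, g' = -0.697 → ψ₁ = 0.649
Converged at ψ₁ = 0.649.
Drum-1 compositions:
  acetaldehyde: x = 0.170, y = 0.417
  diethyl ether: x = 0.272, y = 0.405
  1-propanol: x = 0.558, y = 0.179
Drum-2 feed = drum-1 vapor: z₂ = (0.4166, 0.4047, 0.1787).
Drum 2:
Material balance + equilibrium reduce to Σ zᵢ(Kᵢ−1)/(1+ψ₂(Kᵢ−1)) = 0.
g(0) = ΣzᵢKᵢ − 1 = 0.160 and g(1) = 1 − Σzᵢ/Kᵢ = -0.452, so a root lies in (0, 1).
Iterate (Newton) starting at ψ₂ = 0.31:
  ψ₂ = 0.310: g = 0.0650, g' = -0.324 → ψ₂ = 0.511
  ψ₂ = 0.511: g = -0.0071, g' = -0.409 → ψ₂ = 0.493
Converged at ψ₂ = 0.493.
  acetaldehyde: x = 0.311, y = 0.525
  diethyl ether: x = 0.399, y = 0.411
  1-propanol: x = 0.290, y = 0.064

y_acetaldehyde (drum 2) = 0.525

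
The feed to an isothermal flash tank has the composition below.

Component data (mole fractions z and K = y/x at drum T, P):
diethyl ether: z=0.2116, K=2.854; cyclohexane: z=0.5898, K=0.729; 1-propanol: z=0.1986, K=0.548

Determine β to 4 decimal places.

Material balance + equilibrium reduce to Σ zᵢ(Kᵢ−1)/(1+β(Kᵢ−1)) = 0.
Check two-phase: ΣzᵢKᵢ = 1.1427 > 1 and Σzᵢ/Kᵢ = 1.2456 > 1, so g(0) = 0.1427 > 0 and g(1) = -0.2456 < 0.
Iterate (Newton) starting at β = 0.57:
  β = 0.5700: g = -0.11922, g' = -0.3061 → β = 0.1806
  β = 0.1806: g = 0.02810, g' = -0.5042 → β = 0.2363
  β = 0.2363: g = 0.00152, g' = -0.4520 → β = 0.2397
Converged at β = 0.2397.

β = 0.2397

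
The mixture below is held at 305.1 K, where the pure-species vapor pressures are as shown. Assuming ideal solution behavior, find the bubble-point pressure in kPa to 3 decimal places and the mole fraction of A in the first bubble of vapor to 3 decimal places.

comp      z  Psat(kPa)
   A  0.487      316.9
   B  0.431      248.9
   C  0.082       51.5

At the bubble point ψ → 0, so ΣzᵢKᵢ = 1 with Kᵢ = Pᵢˢᵃᵗ/P ⇒ P = ΣzᵢPᵢˢᵃᵗ.
P = 0.487·316.9 + 0.431·248.9 + 0.082·51.5 = 265.829 kPa
yᵢ = zᵢPᵢˢᵃᵗ/P ⇒ y_A = 0.487·316.9/265.829 = 0.581

Pbub = 265.829 kPa, y_A = 0.581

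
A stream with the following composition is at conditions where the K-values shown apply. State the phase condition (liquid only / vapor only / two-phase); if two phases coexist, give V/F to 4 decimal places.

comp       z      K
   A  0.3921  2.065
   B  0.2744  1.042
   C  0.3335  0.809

ΣzᵢKᵢ = 1.3654; Σzᵢ/Kᵢ = 0.8655.
Since Σzᵢ/Kᵢ < 1 the mixture is above its dew point — single vapor phase.

vapor only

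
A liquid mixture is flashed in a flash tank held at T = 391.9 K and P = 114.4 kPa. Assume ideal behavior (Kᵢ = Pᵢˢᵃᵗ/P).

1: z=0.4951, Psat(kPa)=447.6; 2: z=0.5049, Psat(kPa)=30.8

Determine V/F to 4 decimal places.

V/F = 0.5042

Raoult's law: Kᵢ = Pᵢˢᵃᵗ/P = Pᵢˢᵃᵗ/114.4.
  K_1 = 447.6/114.4 = 3.912587, K_2 = 30.8/114.4 = 0.269231
Material balance + equilibrium reduce to Σ zᵢ(Kᵢ−1)/(1+V/F(Kᵢ−1)) = 0.
Check two-phase: ΣzᵢKᵢ = 2.0731 > 1 and Σzᵢ/Kᵢ = 2.0019 > 1, so g(0) = 1.0731 > 0 and g(1) = -1.0019 < 0.
Newton–Raphson from V/F = 0.5:
  V/F = 0.5000: g = 0.00567, g' = -1.3656 → V/F = 0.5042
Converged at V/F = 0.5042.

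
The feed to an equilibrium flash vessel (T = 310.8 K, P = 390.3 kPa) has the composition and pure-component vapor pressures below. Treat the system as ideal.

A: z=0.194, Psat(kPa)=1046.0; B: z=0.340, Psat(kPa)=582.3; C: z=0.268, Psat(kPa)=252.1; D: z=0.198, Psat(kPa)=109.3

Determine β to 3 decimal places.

β = 0.448

Raoult's law: Kᵢ = Pᵢˢᵃᵗ/P = Pᵢˢᵃᵗ/390.3.
  K_A = 1046.0/390.3 = 2.67999, K_B = 582.3/390.3 = 1.49193, K_C = 252.1/390.3 = 0.64591, K_D = 109.3/390.3 = 0.28004
Iterate (Newton) starting at β = 0.35:
  β = 0.350: g = 0.0490, g' = -0.504 → β = 0.447
  β = 0.447: g = 0.0002, g' = -0.504 → β = 0.448
Converged at β = 0.448.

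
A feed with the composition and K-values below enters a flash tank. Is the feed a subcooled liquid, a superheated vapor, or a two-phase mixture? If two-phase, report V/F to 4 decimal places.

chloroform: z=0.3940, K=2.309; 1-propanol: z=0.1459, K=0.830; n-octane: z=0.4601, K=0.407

ΣzᵢKᵢ = 1.2181; Σzᵢ/Kᵢ = 1.4769.
Both exceed 1, so a two-phase solution exists.
Newton iteration, ψ⁰ = 0.39:
  ψ = 0.3900: g = -0.04005, g' = -0.5745 → ψ = 0.3203
  ψ = 0.3203: g = 0.00035, g' = -0.5864 → ψ = 0.3209
Converged at ψ = 0.3209.

two-phase, V/F = 0.3209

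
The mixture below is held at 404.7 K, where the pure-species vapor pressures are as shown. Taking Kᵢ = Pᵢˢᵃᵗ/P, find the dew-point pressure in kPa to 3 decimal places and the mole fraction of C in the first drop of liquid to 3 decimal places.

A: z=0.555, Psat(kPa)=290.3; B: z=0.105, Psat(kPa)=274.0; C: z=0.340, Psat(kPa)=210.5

At the dew point ψ → 1, so Σzᵢ/Kᵢ = 1 with Kᵢ = Pᵢˢᵃᵗ/P ⇒ 1/P = Σzᵢ/Pᵢˢᵃᵗ.
1/P = 0.555/290.3 + 0.105/274.0 + 0.340/210.5 = 0.003910 ⇒ P = 255.740 kPa
xᵢ = zᵢP/Pᵢˢᵃᵗ ⇒ x_C = 0.340·255.740/210.5 = 0.413

Pdew = 255.740 kPa, x_C = 0.413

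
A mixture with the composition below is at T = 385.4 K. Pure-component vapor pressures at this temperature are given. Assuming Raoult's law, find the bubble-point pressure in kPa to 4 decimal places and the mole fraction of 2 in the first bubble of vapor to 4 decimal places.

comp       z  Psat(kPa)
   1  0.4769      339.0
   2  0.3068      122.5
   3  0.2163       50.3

At the bubble point ψ → 0, so ΣzᵢKᵢ = 1 with Kᵢ = Pᵢˢᵃᵗ/P ⇒ P = ΣzᵢPᵢˢᵃᵗ.
P = 0.4769·339.0 + 0.3068·122.5 + 0.2163·50.3 = 210.1320 kPa
yᵢ = zᵢPᵢˢᵃᵗ/P ⇒ y_2 = 0.3068·122.5/210.1320 = 0.1789

Pbub = 210.1320 kPa, y_2 = 0.1789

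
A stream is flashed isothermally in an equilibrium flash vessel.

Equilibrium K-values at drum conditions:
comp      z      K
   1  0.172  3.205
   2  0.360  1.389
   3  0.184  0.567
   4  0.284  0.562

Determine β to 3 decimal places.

β = 0.601

Let β = V/F and solve Σ zᵢ(Kᵢ−1)/(1+β(Kᵢ−1)) = 0.
Check two-phase: ΣzᵢKᵢ = 1.315 > 1 and Σzᵢ/Kᵢ = 1.143 > 1, so g(0) = 0.315 > 0 and g(1) = -0.143 < 0.
Newton iteration, β⁰ = 0.5:
  β = 0.500: g = 0.0367, g' = -0.373 → β = 0.598
  β = 0.598: g = 0.0010, g' = -0.354 → β = 0.601
Converged at β = 0.601.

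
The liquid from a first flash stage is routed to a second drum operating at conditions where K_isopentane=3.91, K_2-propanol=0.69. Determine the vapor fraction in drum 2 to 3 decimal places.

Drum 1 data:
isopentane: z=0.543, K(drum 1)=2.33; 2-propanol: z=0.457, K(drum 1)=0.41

V/F (drum 2) = 0.753

Drum 1:
Newton iteration, ψ₁⁰ = 0.54:
  ψ₁ = 0.540: g = 0.0246, g' = -0.668 → ψ₁ = 0.577
Converged at ψ₁ = 0.577.
Drum-1 compositions:
  isopentane: x = 0.307, y = 0.716
  2-propanol: x = 0.693, y = 0.284
Drum-2 feed = drum-1 liquid: z₂ = (0.3073, 0.6927).
Drum 2:
Material balance + equilibrium reduce to Σ zᵢ(Kᵢ−1)/(1+ψ₂(Kᵢ−1)) = 0.
Check two-phase: ΣzᵢKᵢ = 1.679 > 1 and Σzᵢ/Kᵢ = 1.083 > 1, so g(0) = 0.679 > 0 and g(1) = -0.083 < 0.
Binary case is linear: z₁(K₁−1)(1+ψ₂(K₂−1)) + z₂(K₂−1)(1+ψ₂(K₁−1)) = 0
⇒ ψ₂ = [z₁(K₁−1)+z₂(K₂−1)] / [−(K₁−1)(K₂−1)] = 0.6795/0.9021 = 0.753
  isopentane: x = 0.096, y = 0.376
  2-propanol: x = 0.904, y = 0.624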